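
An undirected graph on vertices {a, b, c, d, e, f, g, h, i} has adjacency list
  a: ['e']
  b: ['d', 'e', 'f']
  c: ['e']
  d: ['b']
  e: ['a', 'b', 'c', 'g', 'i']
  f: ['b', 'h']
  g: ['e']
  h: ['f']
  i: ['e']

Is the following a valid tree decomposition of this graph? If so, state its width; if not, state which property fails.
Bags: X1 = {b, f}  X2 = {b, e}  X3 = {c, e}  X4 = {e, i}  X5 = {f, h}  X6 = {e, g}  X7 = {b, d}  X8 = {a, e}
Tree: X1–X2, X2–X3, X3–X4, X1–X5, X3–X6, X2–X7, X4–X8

Yes; width 1.

Vertex coverage: the bags together contain {a, b, c, d, e, f, g, h, i}, the full vertex set. Edge coverage: each edge of G has both endpoints in at least one bag. Running intersection: for every vertex, the bags containing it form a connected subtree. All three properties hold, so this is a valid tree decomposition of width max|bag| − 1 = 1, and hence tw(G) ≤ 1.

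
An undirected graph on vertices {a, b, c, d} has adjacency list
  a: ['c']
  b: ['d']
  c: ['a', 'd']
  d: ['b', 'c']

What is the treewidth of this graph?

A width-1 tree decomposition is:
Bags: B1 = {b, d}  B2 = {c, d}  B3 = {a, c}
Tree: B1–B2, B2–B3
Each bag holds 2 vertices, so the decomposition has width 1, which upper-bounds the treewidth. Since G has at least one edge (e.g. b–d), it is not an edgeless graph, so tw(G) ≥ 1. Hence tw(G) = 1 exactly.

1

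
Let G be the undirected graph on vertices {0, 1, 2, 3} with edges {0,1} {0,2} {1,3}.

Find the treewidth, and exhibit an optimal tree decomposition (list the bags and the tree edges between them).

Every bag has size at most 2, so the width is 2 − 1 = 1 and tw(G) ≤ 1. Since G has at least one edge (e.g. 1–0), it is not an edgeless graph, so tw(G) ≥ 1. Hence tw(G) = 1 exactly.

Treewidth 1.
One such decomposition:
Bags: B1 = {0, 1}  B2 = {0, 2}  B3 = {1, 3}
Tree: B1–B2, B1–B3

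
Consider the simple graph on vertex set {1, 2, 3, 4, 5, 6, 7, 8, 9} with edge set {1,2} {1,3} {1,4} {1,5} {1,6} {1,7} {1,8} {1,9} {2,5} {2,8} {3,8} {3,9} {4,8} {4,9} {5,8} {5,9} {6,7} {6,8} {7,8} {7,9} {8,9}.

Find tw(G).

A width-3 tree decomposition is:
Bags: B1 = {1, 7, 8, 9}  B2 = {1, 6, 7, 8}  B3 = {1, 5, 8, 9}  B4 = {1, 3, 8, 9}  B5 = {1, 2, 5, 8}  B6 = {1, 4, 8, 9}
Tree: B1–B2, B1–B3, B1–B4, B3–B5, B1–B6
Every bag has size at most 4, so the width is 4 − 1 = 3 and tw(G) ≤ 3. For the lower bound, the 4 vertices {1, 3, 8, 9} are pairwise adjacent, and any tree decomposition puts a clique entirely inside one bag — forcing width ≥ 3. The upper and lower bounds meet at 3, so that is the treewidth.

3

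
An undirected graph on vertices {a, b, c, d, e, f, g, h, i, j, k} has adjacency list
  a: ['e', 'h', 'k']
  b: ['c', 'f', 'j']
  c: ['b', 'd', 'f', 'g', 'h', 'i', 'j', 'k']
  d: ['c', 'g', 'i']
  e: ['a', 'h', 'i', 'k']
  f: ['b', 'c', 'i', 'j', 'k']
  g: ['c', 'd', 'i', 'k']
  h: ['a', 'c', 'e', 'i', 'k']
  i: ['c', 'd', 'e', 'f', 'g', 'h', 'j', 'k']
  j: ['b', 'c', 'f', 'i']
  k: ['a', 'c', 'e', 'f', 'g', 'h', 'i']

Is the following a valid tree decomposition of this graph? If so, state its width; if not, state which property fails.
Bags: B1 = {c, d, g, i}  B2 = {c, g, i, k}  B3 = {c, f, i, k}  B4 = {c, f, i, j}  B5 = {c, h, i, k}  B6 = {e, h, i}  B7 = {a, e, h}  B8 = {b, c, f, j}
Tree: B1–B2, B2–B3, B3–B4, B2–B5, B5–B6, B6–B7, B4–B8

No — edge (k,e) lies in no bag.

A tree decomposition must satisfy three properties: every vertex lies in some bag; for every edge, both endpoints lie together in some bag; and for every vertex, the bags containing it form a connected subtree. Here edge (k,e) lies in no bag, so the decomposition is invalid.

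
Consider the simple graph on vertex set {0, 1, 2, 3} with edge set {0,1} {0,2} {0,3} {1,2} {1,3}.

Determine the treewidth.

A width-2 tree decomposition is:
Bags: B1 = {0, 1, 3}  B2 = {0, 1, 2}
Tree: B1–B2
Each bag holds 3 vertices, so the decomposition has width 2, which upper-bounds the treewidth. For the lower bound, the 3 vertices {0, 1, 2} are pairwise adjacent, and any tree decomposition puts a clique entirely inside one bag — forcing width ≥ 2. Combining the bounds, tw(G) = 2.

2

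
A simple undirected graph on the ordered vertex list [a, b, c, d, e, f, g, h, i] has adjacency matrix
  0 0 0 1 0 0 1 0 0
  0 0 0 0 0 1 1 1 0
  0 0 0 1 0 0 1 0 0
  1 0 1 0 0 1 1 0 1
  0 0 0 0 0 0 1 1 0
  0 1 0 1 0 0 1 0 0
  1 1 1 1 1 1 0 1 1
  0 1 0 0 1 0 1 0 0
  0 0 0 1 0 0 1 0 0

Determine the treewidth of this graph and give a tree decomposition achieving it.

Treewidth 2.
One such decomposition:
Bags: B1 = {d, g, i}  B2 = {d, f, g}  B3 = {c, d, g}  B4 = {b, f, g}  B5 = {a, d, g}  B6 = {b, g, h}  B7 = {e, g, h}
Tree: B1–B2, B2–B3, B2–B4, B2–B5, B4–B6, B6–B7

Every bag has size at most 3, so the width is 3 − 1 = 2 and tw(G) ≤ 2. Conversely, {d, f, g} is a clique of size 3, and the vertices of any clique must share a bag in every tree decomposition; so some bag has ≥ 3 vertices and tw(G) ≥ 2. Hence tw(G) = 2 exactly.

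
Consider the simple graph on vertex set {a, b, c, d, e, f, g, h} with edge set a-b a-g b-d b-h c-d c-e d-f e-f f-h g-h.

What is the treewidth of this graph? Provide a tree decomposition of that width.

Every bag has size at most 3, so the width is 3 − 1 = 2 and tw(G) ≤ 2. Since a–g–h–b–a is a cycle in G, G is not acyclic. Forests are exactly the graphs of treewidth ≤ 1, so tw(G) ≥ 2. Hence tw(G) = 2 exactly.

Treewidth 2.
One optimal decomposition is:
Bags: B1 = {a, b, g}  B2 = {b, g, h}  B3 = {b, d, h}  B4 = {d, f, h}  B5 = {c, d, f}  B6 = {c, e, f}
Tree: B1–B2, B2–B3, B3–B4, B4–B5, B5–B6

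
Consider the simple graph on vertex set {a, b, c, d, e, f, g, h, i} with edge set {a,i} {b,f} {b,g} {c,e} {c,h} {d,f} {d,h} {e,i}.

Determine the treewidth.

1

A width-1 tree decomposition is:
Bags: B1 = {a, i}  B2 = {e, i}  B3 = {c, e}  B4 = {c, h}  B5 = {d, h}  B6 = {d, f}  B7 = {b, f}  B8 = {b, g}
Tree: B1–B2, B2–B3, B3–B4, B4–B5, B5–B6, B6–B7, B7–B8
Every bag has size at most 2, so the width is 2 − 1 = 1 and tw(G) ≤ 1. G has an edge, so its treewidth is at least 1. Therefore the treewidth is 1.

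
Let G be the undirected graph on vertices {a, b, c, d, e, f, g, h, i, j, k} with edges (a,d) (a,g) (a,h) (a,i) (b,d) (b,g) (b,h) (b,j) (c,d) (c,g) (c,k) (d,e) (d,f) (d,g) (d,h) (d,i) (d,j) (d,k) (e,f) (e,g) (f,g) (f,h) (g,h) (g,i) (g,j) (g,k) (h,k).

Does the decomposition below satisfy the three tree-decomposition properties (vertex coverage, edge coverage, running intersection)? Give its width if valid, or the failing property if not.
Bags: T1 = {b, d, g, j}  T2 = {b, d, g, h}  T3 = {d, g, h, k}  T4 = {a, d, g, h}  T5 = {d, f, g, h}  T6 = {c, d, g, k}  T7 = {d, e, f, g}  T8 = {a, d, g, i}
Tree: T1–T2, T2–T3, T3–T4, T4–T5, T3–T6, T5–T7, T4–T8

Vertex coverage: the bags together contain {a, b, c, d, e, f, g, h, i, j, k}, the full vertex set. Edge coverage: each edge of G has both endpoints in at least one bag. Running intersection: for every vertex, the bags containing it form a connected subtree. All three properties hold, so this is a valid tree decomposition of width max|bag| − 1 = 3, and hence tw(G) ≤ 3.

Yes; width 3.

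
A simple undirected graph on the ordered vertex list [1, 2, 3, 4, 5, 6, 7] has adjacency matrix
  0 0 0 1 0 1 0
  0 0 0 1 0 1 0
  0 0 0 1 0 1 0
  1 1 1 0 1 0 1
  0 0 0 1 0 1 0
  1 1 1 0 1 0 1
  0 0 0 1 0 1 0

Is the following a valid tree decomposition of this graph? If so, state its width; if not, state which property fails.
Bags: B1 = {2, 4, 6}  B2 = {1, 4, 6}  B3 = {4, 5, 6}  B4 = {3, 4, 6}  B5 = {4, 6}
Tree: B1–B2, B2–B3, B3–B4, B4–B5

A tree decomposition must satisfy three properties: every vertex lies in some bag; for every edge, both endpoints lie together in some bag; and for every vertex, the bags containing it form a connected subtree. Here vertex 7 appears in no bag, so the decomposition is invalid.

No — vertex 7 appears in no bag.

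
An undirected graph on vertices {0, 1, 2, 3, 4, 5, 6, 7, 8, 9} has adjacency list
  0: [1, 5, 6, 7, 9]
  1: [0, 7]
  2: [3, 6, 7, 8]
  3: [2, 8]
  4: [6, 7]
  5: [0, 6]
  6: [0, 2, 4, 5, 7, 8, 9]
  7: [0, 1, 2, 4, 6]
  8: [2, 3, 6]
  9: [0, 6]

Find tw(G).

2

A width-2 tree decomposition is:
Bags: B1 = {2, 6, 8}  B2 = {2, 6, 7}  B3 = {2, 3, 8}  B4 = {0, 6, 7}  B5 = {0, 1, 7}  B6 = {4, 6, 7}  B7 = {0, 5, 6}  B8 = {0, 6, 9}
Tree: B1–B2, B1–B3, B2–B4, B4–B5, B4–B6, B4–B7, B4–B8
The largest bag has 3 vertices, giving width 2; this decomposition certifies tw(G) ≤ 2. Conversely, {0, 1, 7} is a clique of size 3, and the vertices of any clique must share a bag in every tree decomposition; so some bag has ≥ 3 vertices and tw(G) ≥ 2. The upper and lower bounds meet at 2, so that is the treewidth.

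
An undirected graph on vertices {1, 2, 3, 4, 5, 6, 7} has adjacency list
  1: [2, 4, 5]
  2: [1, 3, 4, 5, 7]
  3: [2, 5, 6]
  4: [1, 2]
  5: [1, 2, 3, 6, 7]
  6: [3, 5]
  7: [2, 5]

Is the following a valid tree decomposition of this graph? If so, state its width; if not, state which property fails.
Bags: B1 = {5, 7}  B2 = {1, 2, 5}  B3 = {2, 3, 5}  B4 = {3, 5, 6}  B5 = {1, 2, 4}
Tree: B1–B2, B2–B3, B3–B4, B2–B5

No — edge (2,7) lies in no bag.

A tree decomposition must satisfy three properties: every vertex lies in some bag; for every edge, both endpoints lie together in some bag; and for every vertex, the bags containing it form a connected subtree. Here edge (2,7) lies in no bag, so the decomposition is invalid.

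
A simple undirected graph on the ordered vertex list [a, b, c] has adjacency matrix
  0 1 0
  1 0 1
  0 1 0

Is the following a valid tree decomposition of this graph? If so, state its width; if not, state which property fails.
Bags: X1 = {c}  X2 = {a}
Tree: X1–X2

No — vertex b appears in no bag.

A tree decomposition must satisfy three properties: every vertex lies in some bag; for every edge, both endpoints lie together in some bag; and for every vertex, the bags containing it form a connected subtree. Here vertex b appears in no bag, so the decomposition is invalid.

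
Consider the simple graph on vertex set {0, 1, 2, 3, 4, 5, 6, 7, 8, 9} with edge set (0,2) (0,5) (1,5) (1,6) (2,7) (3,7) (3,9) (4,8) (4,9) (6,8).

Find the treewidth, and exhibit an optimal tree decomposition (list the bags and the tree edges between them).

Treewidth 2.
One such decomposition:
Bags: B1 = {1, 6, 8}  B2 = {1, 4, 8}  B3 = {1, 4, 9}  B4 = {1, 3, 9}  B5 = {1, 3, 7}  B6 = {1, 2, 7}  B7 = {0, 1, 2}  B8 = {0, 1, 5}
Tree: B1–B2, B2–B3, B3–B4, B4–B5, B5–B6, B6–B7, B7–B8

The largest bag has 3 vertices, giving width 2; this decomposition certifies tw(G) ≤ 2. The edges 1–6–8–4–9–3–7–2–0–5–1 form a cycle, so G is not a tree and its treewidth is at least 2. Hence tw(G) = 2 exactly.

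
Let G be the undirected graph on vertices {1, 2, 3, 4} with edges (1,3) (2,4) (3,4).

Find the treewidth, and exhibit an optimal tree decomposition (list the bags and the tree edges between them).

The largest bag has 2 vertices, giving width 1; this decomposition certifies tw(G) ≤ 1. Since G has at least one edge (e.g. 3–4), it is not an edgeless graph, so tw(G) ≥ 1. The upper and lower bounds meet at 1, so that is the treewidth.

Treewidth 1.
One optimal decomposition is:
Bags: B1 = {3, 4}  B2 = {2, 4}  B3 = {1, 3}
Tree: B1–B2, B1–B3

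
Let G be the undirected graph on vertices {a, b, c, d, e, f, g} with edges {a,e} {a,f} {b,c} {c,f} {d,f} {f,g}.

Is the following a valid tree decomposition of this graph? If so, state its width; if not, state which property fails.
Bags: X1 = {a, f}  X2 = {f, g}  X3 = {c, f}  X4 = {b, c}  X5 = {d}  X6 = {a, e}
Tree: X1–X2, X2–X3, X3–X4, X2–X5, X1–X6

No — edge (f,d) lies in no bag.

A tree decomposition must satisfy three properties: every vertex lies in some bag; for every edge, both endpoints lie together in some bag; and for every vertex, the bags containing it form a connected subtree. Here edge (f,d) lies in no bag, so the decomposition is invalid.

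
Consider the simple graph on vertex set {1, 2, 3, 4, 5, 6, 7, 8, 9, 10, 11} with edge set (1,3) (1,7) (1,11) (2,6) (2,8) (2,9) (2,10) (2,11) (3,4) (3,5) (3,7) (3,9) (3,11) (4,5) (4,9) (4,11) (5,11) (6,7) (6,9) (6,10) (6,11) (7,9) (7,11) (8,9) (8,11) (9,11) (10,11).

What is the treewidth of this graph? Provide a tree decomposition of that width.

Every bag has size at most 4, so the width is 4 − 1 = 3 and tw(G) ≤ 3. For the lower bound, the 4 vertices {1, 3, 7, 11} are pairwise adjacent, and any tree decomposition puts a clique entirely inside one bag — forcing width ≥ 3. The upper and lower bounds meet at 3, so that is the treewidth.

Treewidth 3.
One such decomposition:
Bags: B1 = {6, 7, 9, 11}  B2 = {2, 6, 9, 11}  B3 = {2, 8, 9, 11}  B4 = {3, 7, 9, 11}  B5 = {3, 4, 9, 11}  B6 = {1, 3, 7, 11}  B7 = {2, 6, 10, 11}  B8 = {3, 4, 5, 11}
Tree: B1–B2, B2–B3, B1–B4, B4–B5, B4–B6, B2–B7, B5–B8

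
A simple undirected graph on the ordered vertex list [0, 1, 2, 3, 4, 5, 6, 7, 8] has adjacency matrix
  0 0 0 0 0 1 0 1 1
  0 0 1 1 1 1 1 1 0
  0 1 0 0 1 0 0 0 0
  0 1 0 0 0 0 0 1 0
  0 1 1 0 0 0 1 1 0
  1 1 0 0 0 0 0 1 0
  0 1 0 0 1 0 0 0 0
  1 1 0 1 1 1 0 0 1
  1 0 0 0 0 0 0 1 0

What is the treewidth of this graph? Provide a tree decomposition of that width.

Treewidth 2.
One such decomposition:
Bags: B1 = {0, 5, 7}  B2 = {1, 5, 7}  B3 = {1, 3, 7}  B4 = {0, 7, 8}  B5 = {1, 4, 7}  B6 = {1, 2, 4}  B7 = {1, 4, 6}
Tree: B1–B2, B2–B3, B1–B4, B3–B5, B5–B6, B5–B7

Every bag has size at most 3, so the width is 3 − 1 = 2 and tw(G) ≤ 2. On the other hand G contains the 3-clique {0, 7, 8}. A clique must lie in a single bag of any decomposition, so no decomposition can have width below 2. Hence tw(G) = 2 exactly.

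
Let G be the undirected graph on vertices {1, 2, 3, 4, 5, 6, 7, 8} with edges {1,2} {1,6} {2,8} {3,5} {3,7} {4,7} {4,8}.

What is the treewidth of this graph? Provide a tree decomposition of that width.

Treewidth 1.
One such decomposition:
Bags: B1 = {3, 5}  B2 = {3, 7}  B3 = {4, 7}  B4 = {4, 8}  B5 = {2, 8}  B6 = {1, 2}  B7 = {1, 6}
Tree: B1–B2, B2–B3, B3–B4, B4–B5, B5–B6, B6–B7

Each bag holds 2 vertices, so the decomposition has width 1, which upper-bounds the treewidth. Any graph with an edge has treewidth ≥ 1, and G has the edge 5–3. Hence tw(G) = 1 exactly.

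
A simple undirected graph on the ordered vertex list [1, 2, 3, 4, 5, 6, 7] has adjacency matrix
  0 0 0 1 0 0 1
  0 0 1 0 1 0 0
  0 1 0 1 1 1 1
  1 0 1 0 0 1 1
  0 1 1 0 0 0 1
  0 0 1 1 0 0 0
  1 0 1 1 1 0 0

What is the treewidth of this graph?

2

A width-2 tree decomposition is:
Bags: B1 = {3, 4, 7}  B2 = {3, 5, 7}  B3 = {2, 3, 5}  B4 = {1, 4, 7}  B5 = {3, 4, 6}
Tree: B1–B2, B2–B3, B1–B4, B1–B5
Every bag has size at most 3, so the width is 3 − 1 = 2 and tw(G) ≤ 2. On the other hand G contains the 3-clique {1, 4, 7}. A clique must lie in a single bag of any decomposition, so no decomposition can have width below 2. Therefore the treewidth is 2.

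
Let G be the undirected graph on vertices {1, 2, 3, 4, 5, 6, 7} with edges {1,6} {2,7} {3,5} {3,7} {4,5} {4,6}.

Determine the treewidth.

1

A width-1 tree decomposition is:
Bags: B1 = {2, 7}  B2 = {3, 7}  B3 = {3, 5}  B4 = {4, 5}  B5 = {4, 6}  B6 = {1, 6}
Tree: B1–B2, B2–B3, B3–B4, B4–B5, B5–B6
Each bag holds 2 vertices, so the decomposition has width 1, which upper-bounds the treewidth. Any graph with an edge has treewidth ≥ 1, and G has the edge 2–7. Hence tw(G) = 1 exactly.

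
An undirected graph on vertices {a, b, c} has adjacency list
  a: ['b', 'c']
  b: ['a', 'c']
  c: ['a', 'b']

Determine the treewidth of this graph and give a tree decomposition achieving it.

Treewidth 2.
One such decomposition:
Bags: B1 = {a, b, c}
Tree: (single bag)

A single bag containing all 3 vertices is trivially a valid decomposition of width 2. On the other hand G contains the 3-clique {a, b, c}. A clique must lie in a single bag of any decomposition, so no decomposition can have width below 2. Hence tw(G) = 2 exactly.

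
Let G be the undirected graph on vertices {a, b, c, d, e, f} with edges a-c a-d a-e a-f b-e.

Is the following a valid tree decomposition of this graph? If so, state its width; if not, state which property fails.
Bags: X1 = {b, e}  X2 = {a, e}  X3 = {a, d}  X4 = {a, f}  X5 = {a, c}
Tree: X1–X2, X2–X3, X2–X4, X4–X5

Yes; width 1.

Vertex coverage: the bags together contain {a, b, c, d, e, f}, the full vertex set. Edge coverage: each edge of G has both endpoints in at least one bag. Running intersection: for every vertex, the bags containing it form a connected subtree. All three properties hold, so this is a valid tree decomposition of width max|bag| − 1 = 1, and hence tw(G) ≤ 1.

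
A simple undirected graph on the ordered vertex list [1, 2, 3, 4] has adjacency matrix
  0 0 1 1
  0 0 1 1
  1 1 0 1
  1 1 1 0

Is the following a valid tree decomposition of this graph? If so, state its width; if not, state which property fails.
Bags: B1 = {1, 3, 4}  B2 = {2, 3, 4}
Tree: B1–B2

Checking the three conditions: (i) the bags cover all of {1, 2, 3, 4}; (ii) for each edge, some bag contains both endpoints; (iii) the bags containing any fixed vertex form a subtree. All hold, so the decomposition is valid with width 3 − 1 = 2.

Yes; width 2.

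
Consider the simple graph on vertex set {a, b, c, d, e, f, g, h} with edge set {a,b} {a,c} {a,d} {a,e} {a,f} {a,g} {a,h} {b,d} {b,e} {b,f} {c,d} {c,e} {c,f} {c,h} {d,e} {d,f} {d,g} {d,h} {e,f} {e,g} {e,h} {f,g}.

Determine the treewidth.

A width-4 tree decomposition is:
Bags: B1 = {a, c, d, e, f}  B2 = {a, d, e, f, g}  B3 = {a, b, d, e, f}  B4 = {a, c, d, e, h}
Tree: B1–B2, B2–B3, B1–B4
The largest bag has 5 vertices, giving width 4; this decomposition certifies tw(G) ≤ 4. Conversely, {a, c, d, e, h} is a clique of size 5, and the vertices of any clique must share a bag in every tree decomposition; so some bag has ≥ 5 vertices and tw(G) ≥ 4. Combining the bounds, tw(G) = 4.

4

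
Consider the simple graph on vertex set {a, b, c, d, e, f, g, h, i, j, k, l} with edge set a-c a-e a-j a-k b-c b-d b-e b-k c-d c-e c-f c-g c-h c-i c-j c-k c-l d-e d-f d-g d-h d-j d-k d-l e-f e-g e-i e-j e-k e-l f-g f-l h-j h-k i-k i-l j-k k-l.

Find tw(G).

4

A width-4 tree decomposition is:
Bags: B1 = {c, d, e, k, l}  B2 = {c, d, e, f, l}  B3 = {c, d, e, j, k}  B4 = {b, c, d, e, k}  B5 = {c, d, h, j, k}  B6 = {a, c, e, j, k}  B7 = {c, e, i, k, l}  B8 = {c, d, e, f, g}
Tree: B1–B2, B1–B3, B1–B4, B3–B5, B3–B6, B1–B7, B2–B8
The largest bag has 5 vertices, giving width 4; this decomposition certifies tw(G) ≤ 4. On the other hand G contains the 5-clique {c, d, e, f, g}. A clique must lie in a single bag of any decomposition, so no decomposition can have width below 4. Hence tw(G) = 4 exactly.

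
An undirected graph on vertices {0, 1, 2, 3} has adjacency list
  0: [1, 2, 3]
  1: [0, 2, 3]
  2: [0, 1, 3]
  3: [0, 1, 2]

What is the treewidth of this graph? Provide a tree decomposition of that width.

With just one bag of size 4, the width is 4 − 1 = 3, so tw(G) ≤ 3. On the other hand G contains the 4-clique {0, 1, 2, 3}. A clique must lie in a single bag of any decomposition, so no decomposition can have width below 3. Hence tw(G) = 3 exactly.

Treewidth 3.
Bags: B1 = {0, 1, 2, 3}
Tree: (single bag)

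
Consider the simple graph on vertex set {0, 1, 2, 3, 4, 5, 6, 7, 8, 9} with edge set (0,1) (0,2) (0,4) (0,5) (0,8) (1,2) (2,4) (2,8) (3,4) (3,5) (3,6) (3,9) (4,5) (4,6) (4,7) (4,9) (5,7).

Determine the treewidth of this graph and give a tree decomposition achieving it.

Every bag has size at most 3, so the width is 3 − 1 = 2 and tw(G) ≤ 2. For the lower bound, the 3 vertices {0, 2, 8} are pairwise adjacent, and any tree decomposition puts a clique entirely inside one bag — forcing width ≥ 2. Hence tw(G) = 2 exactly.

Treewidth 2.
One optimal decomposition is:
Bags: B1 = {4, 5, 7}  B2 = {0, 4, 5}  B3 = {3, 4, 5}  B4 = {3, 4, 9}  B5 = {0, 2, 4}  B6 = {0, 2, 8}  B7 = {0, 1, 2}  B8 = {3, 4, 6}
Tree: B1–B2, B2–B3, B3–B4, B2–B5, B5–B6, B6–B7, B4–B8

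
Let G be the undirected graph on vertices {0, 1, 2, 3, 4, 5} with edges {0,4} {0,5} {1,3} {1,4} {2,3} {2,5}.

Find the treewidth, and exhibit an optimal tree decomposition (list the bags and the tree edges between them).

Treewidth 2.
One such decomposition:
Bags: B1 = {1, 2, 3}  B2 = {1, 2, 5}  B3 = {0, 1, 5}  B4 = {0, 1, 4}
Tree: B1–B2, B2–B3, B3–B4

The largest bag has 3 vertices, giving width 2; this decomposition certifies tw(G) ≤ 2. Since 1–3–2–5–0–4–1 is a cycle in G, G is not acyclic. Forests are exactly the graphs of treewidth ≤ 1, so tw(G) ≥ 2. Combining the bounds, tw(G) = 2.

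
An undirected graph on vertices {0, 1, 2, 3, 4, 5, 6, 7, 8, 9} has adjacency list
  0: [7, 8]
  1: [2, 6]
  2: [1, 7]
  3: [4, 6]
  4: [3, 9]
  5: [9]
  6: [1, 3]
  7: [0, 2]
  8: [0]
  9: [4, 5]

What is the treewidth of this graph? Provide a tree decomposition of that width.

Each bag holds 2 vertices, so the decomposition has width 1, which upper-bounds the treewidth. Since G has at least one edge (e.g. 8–0), it is not an edgeless graph, so tw(G) ≥ 1. The upper and lower bounds meet at 1, so that is the treewidth.

Treewidth 1.
One such decomposition:
Bags: B1 = {0, 8}  B2 = {0, 7}  B3 = {2, 7}  B4 = {1, 2}  B5 = {1, 6}  B6 = {3, 6}  B7 = {3, 4}  B8 = {4, 9}  B9 = {5, 9}
Tree: B1–B2, B2–B3, B3–B4, B4–B5, B5–B6, B6–B7, B7–B8, B8–B9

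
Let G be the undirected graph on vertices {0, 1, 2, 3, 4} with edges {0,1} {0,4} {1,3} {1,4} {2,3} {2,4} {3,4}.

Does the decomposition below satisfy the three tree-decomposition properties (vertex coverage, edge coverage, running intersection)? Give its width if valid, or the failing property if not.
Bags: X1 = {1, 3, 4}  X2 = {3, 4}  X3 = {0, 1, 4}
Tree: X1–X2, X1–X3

A tree decomposition must satisfy three properties: every vertex lies in some bag; for every edge, both endpoints lie together in some bag; and for every vertex, the bags containing it form a connected subtree. Here vertex 2 appears in no bag, so the decomposition is invalid.

No — vertex 2 appears in no bag.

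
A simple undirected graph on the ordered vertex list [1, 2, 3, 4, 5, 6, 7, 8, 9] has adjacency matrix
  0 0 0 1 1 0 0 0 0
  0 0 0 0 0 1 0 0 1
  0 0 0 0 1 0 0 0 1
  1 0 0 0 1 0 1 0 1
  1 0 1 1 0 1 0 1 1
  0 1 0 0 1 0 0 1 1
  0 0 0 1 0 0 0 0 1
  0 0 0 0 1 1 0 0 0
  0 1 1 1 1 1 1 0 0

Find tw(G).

2

A width-2 tree decomposition is:
Bags: B1 = {5, 6, 9}  B2 = {3, 5, 9}  B3 = {4, 5, 9}  B4 = {1, 4, 5}  B5 = {2, 6, 9}  B6 = {4, 7, 9}  B7 = {5, 6, 8}
Tree: B1–B2, B2–B3, B3–B4, B1–B5, B3–B6, B1–B7
Every bag has size at most 3, so the width is 3 − 1 = 2 and tw(G) ≤ 2. Conversely, {2, 6, 9} is a clique of size 3, and the vertices of any clique must share a bag in every tree decomposition; so some bag has ≥ 3 vertices and tw(G) ≥ 2. Hence tw(G) = 2 exactly.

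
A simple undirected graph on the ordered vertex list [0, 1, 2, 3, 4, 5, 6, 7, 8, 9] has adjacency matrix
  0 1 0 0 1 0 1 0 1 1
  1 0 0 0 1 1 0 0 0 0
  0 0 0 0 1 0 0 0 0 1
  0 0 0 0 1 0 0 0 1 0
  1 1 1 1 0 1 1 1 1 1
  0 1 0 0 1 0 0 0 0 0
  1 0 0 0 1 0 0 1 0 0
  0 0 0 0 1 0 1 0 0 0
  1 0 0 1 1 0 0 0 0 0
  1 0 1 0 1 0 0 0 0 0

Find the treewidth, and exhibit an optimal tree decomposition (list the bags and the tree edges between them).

Each bag holds 3 vertices, so the decomposition has width 2, which upper-bounds the treewidth. On the other hand G contains the 3-clique {0, 4, 8}. A clique must lie in a single bag of any decomposition, so no decomposition can have width below 2. The upper and lower bounds meet at 2, so that is the treewidth.

Treewidth 2.
One optimal decomposition is:
Bags: B1 = {0, 1, 4}  B2 = {0, 4, 8}  B3 = {0, 4, 6}  B4 = {4, 6, 7}  B5 = {0, 4, 9}  B6 = {1, 4, 5}  B7 = {2, 4, 9}  B8 = {3, 4, 8}
Tree: B1–B2, B1–B3, B3–B4, B1–B5, B1–B6, B5–B7, B2–B8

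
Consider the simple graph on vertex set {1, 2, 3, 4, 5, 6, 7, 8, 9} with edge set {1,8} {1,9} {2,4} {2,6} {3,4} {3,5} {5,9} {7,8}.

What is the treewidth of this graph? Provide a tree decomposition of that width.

Every bag has size at most 2, so the width is 2 − 1 = 1 and tw(G) ≤ 1. Since G has at least one edge (e.g. 7–8), it is not an edgeless graph, so tw(G) ≥ 1. Combining the bounds, tw(G) = 1.

Treewidth 1.
One such decomposition:
Bags: B1 = {7, 8}  B2 = {1, 8}  B3 = {1, 9}  B4 = {5, 9}  B5 = {3, 5}  B6 = {3, 4}  B7 = {2, 4}  B8 = {2, 6}
Tree: B1–B2, B2–B3, B3–B4, B4–B5, B5–B6, B6–B7, B7–B8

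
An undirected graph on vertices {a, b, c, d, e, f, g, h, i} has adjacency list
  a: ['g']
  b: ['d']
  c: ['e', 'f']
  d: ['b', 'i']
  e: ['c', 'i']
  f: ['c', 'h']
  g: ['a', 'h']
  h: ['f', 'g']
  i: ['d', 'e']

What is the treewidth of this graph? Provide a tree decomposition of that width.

Treewidth 1.
One such decomposition:
Bags: B1 = {b, d}  B2 = {d, i}  B3 = {e, i}  B4 = {c, e}  B5 = {c, f}  B6 = {f, h}  B7 = {g, h}  B8 = {a, g}
Tree: B1–B2, B2–B3, B3–B4, B4–B5, B5–B6, B6–B7, B7–B8

Each bag holds 2 vertices, so the decomposition has width 1, which upper-bounds the treewidth. G has an edge, so its treewidth is at least 1. Therefore the treewidth is 1.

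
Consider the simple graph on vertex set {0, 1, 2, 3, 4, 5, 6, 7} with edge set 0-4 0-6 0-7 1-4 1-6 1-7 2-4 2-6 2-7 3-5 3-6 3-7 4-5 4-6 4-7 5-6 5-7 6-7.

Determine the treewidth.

A width-3 tree decomposition is:
Bags: B1 = {4, 5, 6, 7}  B2 = {0, 4, 6, 7}  B3 = {3, 5, 6, 7}  B4 = {1, 4, 6, 7}  B5 = {2, 4, 6, 7}
Tree: B1–B2, B1–B3, B2–B4, B1–B5
Every bag has size at most 4, so the width is 4 − 1 = 3 and tw(G) ≤ 3. On the other hand G contains the 4-clique {3, 5, 6, 7}. A clique must lie in a single bag of any decomposition, so no decomposition can have width below 3. The upper and lower bounds meet at 3, so that is the treewidth.

3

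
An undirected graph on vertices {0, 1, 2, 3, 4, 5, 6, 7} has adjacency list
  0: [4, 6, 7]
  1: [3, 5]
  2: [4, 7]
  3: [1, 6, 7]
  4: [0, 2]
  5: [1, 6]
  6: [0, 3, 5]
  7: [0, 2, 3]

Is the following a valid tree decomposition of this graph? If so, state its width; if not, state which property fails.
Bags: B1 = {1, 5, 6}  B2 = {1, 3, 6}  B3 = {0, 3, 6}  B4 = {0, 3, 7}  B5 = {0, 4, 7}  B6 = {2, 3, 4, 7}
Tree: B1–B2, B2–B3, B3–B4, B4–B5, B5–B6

A tree decomposition must satisfy three properties: every vertex lies in some bag; for every edge, both endpoints lie together in some bag; and for every vertex, the bags containing it form a connected subtree. Here bags containing vertex 3 are not connected in the tree, so the decomposition is invalid.

No — bags containing vertex 3 are not connected in the tree.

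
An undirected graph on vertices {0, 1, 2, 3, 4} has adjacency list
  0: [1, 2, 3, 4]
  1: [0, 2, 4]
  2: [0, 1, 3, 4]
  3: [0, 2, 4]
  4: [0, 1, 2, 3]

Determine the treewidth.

A width-3 tree decomposition is:
Bags: B1 = {0, 1, 2, 4}  B2 = {0, 2, 3, 4}
Tree: B1–B2
The largest bag has 4 vertices, giving width 3; this decomposition certifies tw(G) ≤ 3. On the other hand G contains the 4-clique {0, 1, 2, 4}. A clique must lie in a single bag of any decomposition, so no decomposition can have width below 3. Combining the bounds, tw(G) = 3.

3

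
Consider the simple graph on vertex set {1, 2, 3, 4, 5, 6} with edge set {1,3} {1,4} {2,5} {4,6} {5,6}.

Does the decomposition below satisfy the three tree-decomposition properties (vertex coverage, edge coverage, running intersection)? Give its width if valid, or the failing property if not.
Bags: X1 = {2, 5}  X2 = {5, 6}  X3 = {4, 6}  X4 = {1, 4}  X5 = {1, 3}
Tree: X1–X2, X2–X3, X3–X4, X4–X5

Every vertex of G appears in some bag (union = {1, 2, 3, 4, 5, 6}); every edge is covered by a bag; and for each vertex v the set of bags containing v is connected in the bag tree. The decomposition is therefore valid. The largest bag has 2 vertices, so the width is 1.

Yes; width 1.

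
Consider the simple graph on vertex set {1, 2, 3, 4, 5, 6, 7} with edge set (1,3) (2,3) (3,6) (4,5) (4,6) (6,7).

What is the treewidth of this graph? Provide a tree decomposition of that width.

Each bag holds 2 vertices, so the decomposition has width 1, which upper-bounds the treewidth. Any graph with an edge has treewidth ≥ 1, and G has the edge 3–6. The upper and lower bounds meet at 1, so that is the treewidth.

Treewidth 1.
Bags: B1 = {3, 6}  B2 = {4, 6}  B3 = {4, 5}  B4 = {6, 7}  B5 = {1, 3}  B6 = {2, 3}
Tree: B1–B2, B2–B3, B1–B4, B1–B5, B5–B6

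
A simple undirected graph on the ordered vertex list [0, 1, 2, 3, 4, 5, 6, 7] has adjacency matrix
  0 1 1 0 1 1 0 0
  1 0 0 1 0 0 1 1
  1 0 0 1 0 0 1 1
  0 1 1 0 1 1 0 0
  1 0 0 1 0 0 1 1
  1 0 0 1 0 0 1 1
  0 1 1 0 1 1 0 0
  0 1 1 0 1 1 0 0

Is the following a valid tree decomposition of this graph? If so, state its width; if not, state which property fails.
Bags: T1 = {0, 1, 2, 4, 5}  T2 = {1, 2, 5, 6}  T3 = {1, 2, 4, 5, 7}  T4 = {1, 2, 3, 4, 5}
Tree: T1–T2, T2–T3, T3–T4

No — edge (4,6) lies in no bag.

A tree decomposition must satisfy three properties: every vertex lies in some bag; for every edge, both endpoints lie together in some bag; and for every vertex, the bags containing it form a connected subtree. Here edge (4,6) lies in no bag, so the decomposition is invalid.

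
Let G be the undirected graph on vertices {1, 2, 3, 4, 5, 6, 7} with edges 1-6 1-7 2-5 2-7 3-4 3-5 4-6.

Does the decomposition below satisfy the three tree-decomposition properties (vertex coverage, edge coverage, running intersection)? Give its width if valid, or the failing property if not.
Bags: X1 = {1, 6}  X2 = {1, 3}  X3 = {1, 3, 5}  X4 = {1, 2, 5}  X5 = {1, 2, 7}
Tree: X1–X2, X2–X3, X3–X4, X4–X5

A tree decomposition must satisfy three properties: every vertex lies in some bag; for every edge, both endpoints lie together in some bag; and for every vertex, the bags containing it form a connected subtree. Here vertex 4 appears in no bag, so the decomposition is invalid.

No — vertex 4 appears in no bag.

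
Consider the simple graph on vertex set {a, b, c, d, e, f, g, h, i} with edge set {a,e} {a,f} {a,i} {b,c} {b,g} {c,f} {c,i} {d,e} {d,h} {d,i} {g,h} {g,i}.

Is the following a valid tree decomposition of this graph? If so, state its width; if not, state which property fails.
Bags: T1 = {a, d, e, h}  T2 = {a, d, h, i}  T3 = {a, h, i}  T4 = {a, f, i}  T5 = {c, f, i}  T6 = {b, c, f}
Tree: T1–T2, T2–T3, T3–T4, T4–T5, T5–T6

A tree decomposition must satisfy three properties: every vertex lies in some bag; for every edge, both endpoints lie together in some bag; and for every vertex, the bags containing it form a connected subtree. Here vertex g appears in no bag, so the decomposition is invalid.

No — vertex g appears in no bag.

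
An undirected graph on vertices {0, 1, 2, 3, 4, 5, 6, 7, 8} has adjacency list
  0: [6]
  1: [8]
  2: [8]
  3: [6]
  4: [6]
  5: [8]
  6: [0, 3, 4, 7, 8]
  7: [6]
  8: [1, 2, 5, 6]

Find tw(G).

A width-1 tree decomposition is:
Bags: B1 = {3, 6}  B2 = {6, 8}  B3 = {2, 8}  B4 = {1, 8}  B5 = {6, 7}  B6 = {0, 6}  B7 = {4, 6}  B8 = {5, 8}
Tree: B1–B2, B2–B3, B3–B4, B2–B5, B2–B6, B1–B7, B2–B8
Every bag has size at most 2, so the width is 2 − 1 = 1 and tw(G) ≤ 1. Since G has at least one edge (e.g. 6–3), it is not an edgeless graph, so tw(G) ≥ 1. Hence tw(G) = 1 exactly.

1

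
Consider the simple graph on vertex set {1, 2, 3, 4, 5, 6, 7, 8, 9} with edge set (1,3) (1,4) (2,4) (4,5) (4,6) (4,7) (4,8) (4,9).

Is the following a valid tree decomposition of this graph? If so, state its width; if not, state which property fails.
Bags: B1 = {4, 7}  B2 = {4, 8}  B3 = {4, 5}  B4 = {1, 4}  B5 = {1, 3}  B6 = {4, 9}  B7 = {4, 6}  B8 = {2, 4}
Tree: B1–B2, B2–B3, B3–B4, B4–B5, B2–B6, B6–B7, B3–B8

Yes; width 1.

Every vertex of G appears in some bag (union = {1, 2, 3, 4, 5, 6, 7, 8, 9}); every edge is covered by a bag; and for each vertex v the set of bags containing v is connected in the bag tree. The decomposition is therefore valid. The largest bag has 2 vertices, so the width is 1.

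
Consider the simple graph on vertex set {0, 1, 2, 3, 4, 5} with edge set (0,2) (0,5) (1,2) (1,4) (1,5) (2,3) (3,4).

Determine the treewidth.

A width-2 tree decomposition is:
Bags: B1 = {1, 3, 4}  B2 = {1, 2, 3}  B3 = {1, 2, 5}  B4 = {0, 2, 5}
Tree: B1–B2, B2–B3, B3–B4
Every bag has size at most 3, so the width is 3 − 1 = 2 and tw(G) ≤ 2. The edges 4–3–2–1–4 form a cycle, so G is not a tree and its treewidth is at least 2. Therefore the treewidth is 2.

2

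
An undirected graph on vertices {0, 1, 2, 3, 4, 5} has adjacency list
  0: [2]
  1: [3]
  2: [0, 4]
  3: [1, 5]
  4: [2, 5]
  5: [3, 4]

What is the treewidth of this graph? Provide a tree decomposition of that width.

Treewidth 1.
One such decomposition:
Bags: B1 = {1, 3}  B2 = {3, 5}  B3 = {4, 5}  B4 = {2, 4}  B5 = {0, 2}
Tree: B1–B2, B2–B3, B3–B4, B4–B5

Each bag holds 2 vertices, so the decomposition has width 1, which upper-bounds the treewidth. G has an edge, so its treewidth is at least 1. The upper and lower bounds meet at 1, so that is the treewidth.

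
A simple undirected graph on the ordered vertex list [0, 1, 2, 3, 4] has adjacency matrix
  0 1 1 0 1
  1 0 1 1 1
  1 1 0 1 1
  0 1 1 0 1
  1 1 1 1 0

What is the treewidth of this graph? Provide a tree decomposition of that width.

Treewidth 3.
One optimal decomposition is:
Bags: B1 = {0, 1, 2, 4}  B2 = {1, 2, 3, 4}
Tree: B1–B2

The largest bag has 4 vertices, giving width 3; this decomposition certifies tw(G) ≤ 3. On the other hand G contains the 4-clique {0, 1, 2, 4}. A clique must lie in a single bag of any decomposition, so no decomposition can have width below 3. Hence tw(G) = 3 exactly.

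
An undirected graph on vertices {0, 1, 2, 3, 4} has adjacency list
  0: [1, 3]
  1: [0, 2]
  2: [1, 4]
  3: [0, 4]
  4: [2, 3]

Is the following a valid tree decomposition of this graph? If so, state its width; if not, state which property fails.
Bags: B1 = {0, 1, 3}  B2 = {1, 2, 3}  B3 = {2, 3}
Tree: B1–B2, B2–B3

A tree decomposition must satisfy three properties: every vertex lies in some bag; for every edge, both endpoints lie together in some bag; and for every vertex, the bags containing it form a connected subtree. Here vertex 4 appears in no bag, so the decomposition is invalid.

No — vertex 4 appears in no bag.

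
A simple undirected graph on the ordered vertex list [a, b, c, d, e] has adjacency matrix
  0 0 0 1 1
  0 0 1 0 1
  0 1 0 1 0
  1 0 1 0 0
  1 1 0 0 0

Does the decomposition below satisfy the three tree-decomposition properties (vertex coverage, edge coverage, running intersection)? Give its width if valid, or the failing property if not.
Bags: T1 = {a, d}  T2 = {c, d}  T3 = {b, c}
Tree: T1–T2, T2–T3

A tree decomposition must satisfy three properties: every vertex lies in some bag; for every edge, both endpoints lie together in some bag; and for every vertex, the bags containing it form a connected subtree. Here vertex e appears in no bag, so the decomposition is invalid.

No — vertex e appears in no bag.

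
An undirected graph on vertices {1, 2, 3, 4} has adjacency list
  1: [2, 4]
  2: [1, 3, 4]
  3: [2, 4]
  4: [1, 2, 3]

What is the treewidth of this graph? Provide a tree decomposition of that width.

Every bag has size at most 3, so the width is 3 − 1 = 2 and tw(G) ≤ 2. On the other hand G contains the 3-clique {1, 2, 4}. A clique must lie in a single bag of any decomposition, so no decomposition can have width below 2. Combining the bounds, tw(G) = 2.

Treewidth 2.
One such decomposition:
Bags: B1 = {2, 3, 4}  B2 = {1, 2, 4}
Tree: B1–B2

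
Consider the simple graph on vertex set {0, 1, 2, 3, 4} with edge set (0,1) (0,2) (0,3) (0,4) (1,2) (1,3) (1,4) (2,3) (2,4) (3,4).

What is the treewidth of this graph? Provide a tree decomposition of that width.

Treewidth 4.
One optimal decomposition is:
Bags: B1 = {0, 1, 2, 3, 4}
Tree: (single bag)

With just one bag of size 5, the width is 5 − 1 = 4, so tw(G) ≤ 4. For the lower bound, the 5 vertices {0, 1, 2, 3, 4} are pairwise adjacent, and any tree decomposition puts a clique entirely inside one bag — forcing width ≥ 4. Combining the bounds, tw(G) = 4.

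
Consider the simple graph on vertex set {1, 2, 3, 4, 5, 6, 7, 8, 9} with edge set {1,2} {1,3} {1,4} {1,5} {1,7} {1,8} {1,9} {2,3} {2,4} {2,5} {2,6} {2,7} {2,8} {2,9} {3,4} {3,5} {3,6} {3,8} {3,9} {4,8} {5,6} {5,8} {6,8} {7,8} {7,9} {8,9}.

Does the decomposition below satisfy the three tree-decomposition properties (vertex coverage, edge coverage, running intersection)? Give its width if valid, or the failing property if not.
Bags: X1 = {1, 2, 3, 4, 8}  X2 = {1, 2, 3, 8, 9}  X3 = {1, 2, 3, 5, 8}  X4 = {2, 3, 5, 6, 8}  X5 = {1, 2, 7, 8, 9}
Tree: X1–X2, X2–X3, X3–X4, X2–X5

Yes; width 4.

Vertex coverage: the bags together contain {1, 2, 3, 4, 5, 6, 7, 8, 9}, the full vertex set. Edge coverage: each edge of G has both endpoints in at least one bag. Running intersection: for every vertex, the bags containing it form a connected subtree. All three properties hold, so this is a valid tree decomposition of width max|bag| − 1 = 4, and hence tw(G) ≤ 4.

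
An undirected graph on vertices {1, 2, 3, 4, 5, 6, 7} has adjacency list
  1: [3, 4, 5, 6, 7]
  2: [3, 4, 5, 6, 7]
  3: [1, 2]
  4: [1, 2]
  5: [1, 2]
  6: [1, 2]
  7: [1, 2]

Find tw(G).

2

A width-2 tree decomposition is:
Bags: B1 = {1, 2, 4}  B2 = {1, 2, 7}  B3 = {1, 2, 3}  B4 = {1, 2, 6}  B5 = {1, 2, 5}
Tree: B1–B2, B2–B3, B3–B4, B4–B5
Each bag holds 3 vertices, so the decomposition has width 2, which upper-bounds the treewidth. Since 1–4–2–7–1 is a cycle in G, G is not acyclic. Forests are exactly the graphs of treewidth ≤ 1, so tw(G) ≥ 2. The upper and lower bounds meet at 2, so that is the treewidth.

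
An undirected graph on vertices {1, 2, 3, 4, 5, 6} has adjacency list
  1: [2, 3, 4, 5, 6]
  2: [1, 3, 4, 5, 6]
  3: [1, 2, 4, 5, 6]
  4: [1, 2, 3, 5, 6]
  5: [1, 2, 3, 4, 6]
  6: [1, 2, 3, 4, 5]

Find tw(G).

A width-5 tree decomposition is:
Bags: B1 = {1, 2, 3, 4, 5, 6}
Tree: (single bag)
With just one bag of size 6, the width is 6 − 1 = 5, so tw(G) ≤ 5. For the lower bound, the 6 vertices {1, 2, 3, 4, 5, 6} are pairwise adjacent, and any tree decomposition puts a clique entirely inside one bag — forcing width ≥ 5. The upper and lower bounds meet at 5, so that is the treewidth.

5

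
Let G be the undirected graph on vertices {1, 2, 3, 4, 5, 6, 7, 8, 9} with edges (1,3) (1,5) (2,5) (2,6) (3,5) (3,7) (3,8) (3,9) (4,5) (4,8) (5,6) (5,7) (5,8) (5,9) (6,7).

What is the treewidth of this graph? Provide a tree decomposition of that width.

The largest bag has 3 vertices, giving width 2; this decomposition certifies tw(G) ≤ 2. For the lower bound, the 3 vertices {2, 5, 6} are pairwise adjacent, and any tree decomposition puts a clique entirely inside one bag — forcing width ≥ 2. Hence tw(G) = 2 exactly.

Treewidth 2.
Bags: B1 = {3, 5, 8}  B2 = {3, 5, 7}  B3 = {3, 5, 9}  B4 = {1, 3, 5}  B5 = {4, 5, 8}  B6 = {5, 6, 7}  B7 = {2, 5, 6}
Tree: B1–B2, B2–B3, B2–B4, B1–B5, B2–B6, B6–B7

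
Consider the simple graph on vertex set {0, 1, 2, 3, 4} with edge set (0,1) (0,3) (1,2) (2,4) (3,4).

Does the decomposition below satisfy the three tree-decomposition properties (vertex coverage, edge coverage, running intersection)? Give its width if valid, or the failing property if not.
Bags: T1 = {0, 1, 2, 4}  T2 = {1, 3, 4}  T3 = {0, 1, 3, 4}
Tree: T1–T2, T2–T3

A tree decomposition must satisfy three properties: every vertex lies in some bag; for every edge, both endpoints lie together in some bag; and for every vertex, the bags containing it form a connected subtree. Here bags containing vertex 0 are not connected in the tree, so the decomposition is invalid.

No — bags containing vertex 0 are not connected in the tree.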